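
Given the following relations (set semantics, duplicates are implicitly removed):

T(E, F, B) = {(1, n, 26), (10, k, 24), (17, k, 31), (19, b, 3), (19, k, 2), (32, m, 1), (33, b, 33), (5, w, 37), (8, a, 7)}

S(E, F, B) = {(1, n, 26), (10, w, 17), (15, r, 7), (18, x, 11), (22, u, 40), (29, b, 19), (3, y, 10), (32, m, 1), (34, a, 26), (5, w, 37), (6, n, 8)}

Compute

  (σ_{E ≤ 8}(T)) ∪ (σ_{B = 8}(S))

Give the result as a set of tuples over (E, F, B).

Filtering on E ≤ 8 leaves {(1, n, 26), (5, w, 37), (8, a, 7)}.
Filtering on B = 8 leaves {(6, n, 8)}.
Taking the union: {(1, n, 26), (5, w, 37), (6, n, 8), (8, a, 7)}

{(1, n, 26), (5, w, 37), (6, n, 8), (8, a, 7)}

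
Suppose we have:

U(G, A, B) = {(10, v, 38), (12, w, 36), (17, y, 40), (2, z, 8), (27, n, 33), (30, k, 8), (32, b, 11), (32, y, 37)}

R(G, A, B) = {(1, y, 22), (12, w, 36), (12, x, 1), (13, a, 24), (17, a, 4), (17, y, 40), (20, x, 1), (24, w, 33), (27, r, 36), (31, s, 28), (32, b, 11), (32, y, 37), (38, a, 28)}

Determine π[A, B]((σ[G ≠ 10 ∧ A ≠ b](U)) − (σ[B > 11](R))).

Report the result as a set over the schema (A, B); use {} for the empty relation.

{(k, 8), (n, 33), (z, 8)}

σ[G ≠ 10 ∧ A ≠ b]: keep tuples satisfying G ≠ 10 ∧ A ≠ b → {(12, w, 36), (17, y, 40), (2, z, 8), (27, n, 33), (30, k, 8), (32, y, 37)}
σ[B > 11]: keep tuples satisfying B > 11 → {(1, y, 22), (12, w, 36), (13, a, 24), (17, y, 40), (24, w, 33), (27, r, 36), (31, s, 28), (32, y, 37), (38, a, 28)}
Set difference of the two operands is {(2, z, 8), (27, n, 33), (30, k, 8)}.
Keep only column(s) A, B: {(k, 8), (n, 33), (z, 8)}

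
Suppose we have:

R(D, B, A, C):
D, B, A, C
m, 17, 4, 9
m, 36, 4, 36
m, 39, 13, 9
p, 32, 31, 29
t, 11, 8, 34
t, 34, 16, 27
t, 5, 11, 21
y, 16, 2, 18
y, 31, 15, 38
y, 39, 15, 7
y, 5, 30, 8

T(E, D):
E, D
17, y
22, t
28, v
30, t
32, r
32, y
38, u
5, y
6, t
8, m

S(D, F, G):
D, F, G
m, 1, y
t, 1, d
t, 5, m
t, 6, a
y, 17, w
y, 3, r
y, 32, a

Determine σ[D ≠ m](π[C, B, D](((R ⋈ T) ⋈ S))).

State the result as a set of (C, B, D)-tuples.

{(18, 16, y), (21, 5, t), (27, 34, t), (34, 11, t), (38, 31, y), (7, 39, y), (8, 5, y)}

R ⋈ T (natural join on D): {(m, 17, 4, 9, 8), (m, 36, 4, 36, 8), (m, 39, 13, 9, 8), (t, 11, 8, 34, 22), (t, 11, 8, 34, 30), (t, 11, 8, 34, 6), (t, 34, 16, 27, 22), (t, 34, 16, 27, 30), (t, 34, 16, 27, 6), (t, 5, 11, 21, 22), (t, 5, 11, 21, 30), (t, 5, 11, 21, 6), (y, 16, 2, 18, 17), (y, 16, 2, 18, 32), (y, 16, 2, 18, 5), (y, 31, 15, 38, 17), (y, 31, 15, 38, 32), (y, 31, 15, 38, 5), (y, 39, 15, 7, 17), (y, 39, 15, 7, 32), (y, 39, 15, 7, 5), (y, 5, 30, 8, 17), (y, 5, 30, 8, 32), (y, 5, 30, 8, 5)}
(R ⋈ T) ⋈ S (natural join on D): {(m, 17, 4, 9, 8, 1, y), (m, 36, 4, 36, 8, 1, y), (m, 39, 13, 9, 8, 1, y), (t, 11, 8, 34, 22, 1, d), (t, 11, 8, 34, 22, 5, m), (t, 11, 8, 34, 22, 6, a), (t, 11, 8, 34, 30, 1, d), (t, 11, 8, 34, 30, 5, m), (t, 11, 8, 34, 30, 6, a), (t, 11, 8, 34, 6, 1, d), (t, 11, 8, 34, 6, 5, m), (t, 11, 8, 34, 6, 6, a), (t, 34, 16, 27, 22, 1, d), (t, 34, 16, 27, 22, 5, m), (t, 34, 16, 27, 22, 6, a), (t, 34, 16, 27, 30, 1, d), (t, 34, 16, 27, 30, 5, m), (t, 34, 16, 27, 30, 6, a), (t, 34, 16, 27, 6, 1, d), (t, 34, 16, 27, 6, 5, m), (t, 34, 16, 27, 6, 6, a), (t, 5, 11, 21, 22, 1, d), (t, 5, 11, 21, 22, 5, m), (t, 5, 11, 21, 22, 6, a), (t, 5, 11, 21, 30, 1, d), (t, 5, 11, 21, 30, 5, m), (t, 5, 11, 21, 30, 6, a), (t, 5, 11, 21, 6, 1, d), (t, 5, 11, 21, 6, 5, m), (t, 5, 11, 21, 6, 6, a), (y, 16, 2, 18, 17, 17, w), (y, 16, 2, 18, 17, 3, r), (y, 16, 2, 18, 17, 32, a), (y, 16, 2, 18, 32, 17, w), (y, 16, 2, 18, 32, 3, r), (y, 16, 2, 18, 32, 32, a), (y, 16, 2, 18, 5, 17, w), (y, 16, 2, 18, 5, 3, r), (y, 16, 2, 18, 5, 32, a), (y, 31, 15, 38, 17, 17, w), (y, 31, 15, 38, 17, 3, r), (y, 31, 15, 38, 17, 32, a), (y, 31, 15, 38, 32, 17, w), (y, 31, 15, 38, 32, 3, r), (y, 31, 15, 38, 32, 32, a), (y, 31, 15, 38, 5, 17, w), (y, 31, 15, 38, 5, 3, r), (y, 31, 15, 38, 5, 32, a), (y, 39, 15, 7, 17, 17, w), (y, 39, 15, 7, 17, 3, r), (y, 39, 15, 7, 17, 32, a), (y, 39, 15, 7, 32, 17, w), (y, 39, 15, 7, 32, 3, r), (y, 39, 15, 7, 32, 32, a), (y, 39, 15, 7, 5, 17, w), (y, 39, 15, 7, 5, 3, r), (y, 39, 15, 7, 5, 32, a), (y, 5, 30, 8, 17, 17, w), (y, 5, 30, 8, 17, 3, r), (y, 5, 30, 8, 17, 32, a), (y, 5, 30, 8, 32, 17, w), (y, 5, 30, 8, 32, 3, r), (y, 5, 30, 8, 32, 32, a), (y, 5, 30, 8, 5, 17, w), (y, 5, 30, 8, 5, 3, r), (y, 5, 30, 8, 5, 32, a)}
π[C, B, D]: project onto (C, B, D) (56 duplicate(s) eliminated) → {(18, 16, y), (21, 5, t), (27, 34, t), (34, 11, t), (36, 36, m), (38, 31, y), (7, 39, y), (8, 5, y), (9, 17, m), (9, 39, m)}
σ[D ≠ m]: keep tuples satisfying D ≠ m → {(18, 16, y), (21, 5, t), (27, 34, t), (34, 11, t), (38, 31, y), (7, 39, y), (8, 5, y)}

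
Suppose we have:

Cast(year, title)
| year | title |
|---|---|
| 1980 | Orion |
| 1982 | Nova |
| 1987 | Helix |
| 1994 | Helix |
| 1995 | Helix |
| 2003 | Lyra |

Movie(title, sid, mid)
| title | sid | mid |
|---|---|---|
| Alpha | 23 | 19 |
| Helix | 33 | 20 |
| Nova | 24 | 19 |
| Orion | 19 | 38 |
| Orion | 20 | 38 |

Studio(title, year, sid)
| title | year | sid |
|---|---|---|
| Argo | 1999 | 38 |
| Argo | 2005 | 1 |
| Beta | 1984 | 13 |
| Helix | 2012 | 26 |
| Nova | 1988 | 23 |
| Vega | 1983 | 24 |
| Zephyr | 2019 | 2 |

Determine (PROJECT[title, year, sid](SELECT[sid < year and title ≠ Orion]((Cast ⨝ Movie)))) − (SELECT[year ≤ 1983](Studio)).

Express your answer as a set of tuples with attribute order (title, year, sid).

Natural join on title: {(1980, Orion, 19, 38), (1980, Orion, 20, 38), (1982, Nova, 24, 19), (1987, Helix, 33, 20), (1994, Helix, 33, 20), (1995, Helix, 33, 20)}
Filtering on sid < year and title ≠ Orion leaves {(1982, Nova, 24, 19), (1987, Helix, 33, 20), (1994, Helix, 33, 20), (1995, Helix, 33, 20)}.
π_{title, year, sid} gives {(Helix, 1987, 33), (Helix, 1994, 33), (Helix, 1995, 33), (Nova, 1982, 24)}.
Filtering on year ≤ 1983 leaves {(Vega, 1983, 24)}.
Difference: {(Helix, 1987, 33), (Helix, 1994, 33), (Helix, 1995, 33), (Nova, 1982, 24)} with {(Vega, 1983, 24)} → {(Helix, 1987, 33), (Helix, 1994, 33), (Helix, 1995, 33), (Nova, 1982, 24)}

{(Helix, 1987, 33), (Helix, 1994, 33), (Helix, 1995, 33), (Nova, 1982, 24)}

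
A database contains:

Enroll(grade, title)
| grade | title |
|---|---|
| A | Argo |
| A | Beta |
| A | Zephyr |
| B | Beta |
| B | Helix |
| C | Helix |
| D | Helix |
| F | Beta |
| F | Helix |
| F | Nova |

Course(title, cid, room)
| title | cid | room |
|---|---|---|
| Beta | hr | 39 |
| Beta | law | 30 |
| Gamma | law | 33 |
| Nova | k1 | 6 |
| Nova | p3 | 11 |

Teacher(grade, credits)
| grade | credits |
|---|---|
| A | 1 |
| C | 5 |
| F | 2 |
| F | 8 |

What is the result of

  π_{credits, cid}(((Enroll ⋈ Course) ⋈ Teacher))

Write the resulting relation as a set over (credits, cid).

Joining Enroll and Course on title yields {(A, Beta, hr, 39), (A, Beta, law, 30), (B, Beta, hr, 39), (B, Beta, law, 30), (F, Beta, hr, 39), (F, Beta, law, 30), (F, Nova, k1, 6), (F, Nova, p3, 11)}.
Joining (Enroll ⋈ Course) and Teacher on grade yields {(A, Beta, hr, 39, 1), (A, Beta, law, 30, 1), (F, Beta, hr, 39, 2), (F, Beta, hr, 39, 8), (F, Beta, law, 30, 2), (F, Beta, law, 30, 8), (F, Nova, k1, 6, 2), (F, Nova, k1, 6, 8), (F, Nova, p3, 11, 2), (F, Nova, p3, 11, 8)}.
Projecting to credits, cid: {(1, hr), (1, law), (2, hr), (2, k1), (2, law), (2, p3), (8, hr), (8, k1), (8, law), (8, p3)}

{(1, hr), (1, law), (2, hr), (2, k1), (2, law), (2, p3), (8, hr), (8, k1), (8, law), (8, p3)}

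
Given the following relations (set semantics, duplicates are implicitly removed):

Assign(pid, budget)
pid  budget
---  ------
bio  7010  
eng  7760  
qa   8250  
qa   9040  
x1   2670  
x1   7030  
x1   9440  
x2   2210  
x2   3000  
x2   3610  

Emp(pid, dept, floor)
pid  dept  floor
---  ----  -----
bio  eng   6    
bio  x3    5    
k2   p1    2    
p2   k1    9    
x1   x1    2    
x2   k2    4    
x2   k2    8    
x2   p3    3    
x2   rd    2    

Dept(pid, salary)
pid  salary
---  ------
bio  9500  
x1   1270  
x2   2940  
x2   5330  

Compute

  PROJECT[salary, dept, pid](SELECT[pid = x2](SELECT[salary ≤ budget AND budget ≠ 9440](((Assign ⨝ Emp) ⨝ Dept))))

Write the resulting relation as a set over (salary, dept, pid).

Assign ⋈ Emp (natural join on pid): {(bio, 7010, eng, 6), (bio, 7010, x3, 5), (x1, 2670, x1, 2), (x1, 7030, x1, 2), (x1, 9440, x1, 2), (x2, 2210, k2, 4), (x2, 2210, k2, 8), (x2, 2210, p3, 3), (x2, 2210, rd, 2), (x2, 3000, k2, 4), (x2, 3000, k2, 8), (x2, 3000, p3, 3), (x2, 3000, rd, 2), (x2, 3610, k2, 4), (x2, 3610, k2, 8), (x2, 3610, p3, 3), (x2, 3610, rd, 2)}
(Assign ⨝ Emp) ⋈ Dept (natural join on pid): {(bio, 7010, eng, 6, 9500), (bio, 7010, x3, 5, 9500), (x1, 2670, x1, 2, 1270), (x1, 7030, x1, 2, 1270), (x1, 9440, x1, 2, 1270), (x2, 2210, k2, 4, 2940), (x2, 2210, k2, 4, 5330), (x2, 2210, k2, 8, 2940), (x2, 2210, k2, 8, 5330), (x2, 2210, p3, 3, 2940), (x2, 2210, p3, 3, 5330), (x2, 2210, rd, 2, 2940), (x2, 2210, rd, 2, 5330), (x2, 3000, k2, 4, 2940), (x2, 3000, k2, 4, 5330), (x2, 3000, k2, 8, 2940), (x2, 3000, k2, 8, 5330), (x2, 3000, p3, 3, 2940), (x2, 3000, p3, 3, 5330), (x2, 3000, rd, 2, 2940), (x2, 3000, rd, 2, 5330), (x2, 3610, k2, 4, 2940), (x2, 3610, k2, 4, 5330), (x2, 3610, k2, 8, 2940), (x2, 3610, k2, 8, 5330), (x2, 3610, p3, 3, 2940), (x2, 3610, p3, 3, 5330), (x2, 3610, rd, 2, 2940), (x2, 3610, rd, 2, 5330)}
Apply σ_{salary ≤ budget AND budget ≠ 9440}; surviving tuples: {(x1, 2670, x1, 2, 1270), (x1, 7030, x1, 2, 1270), (x2, 3000, k2, 4, 2940), (x2, 3000, k2, 8, 2940), (x2, 3000, p3, 3, 2940), (x2, 3000, rd, 2, 2940), (x2, 3610, k2, 4, 2940), (x2, 3610, k2, 8, 2940), (x2, 3610, p3, 3, 2940), (x2, 3610, rd, 2, 2940)}
Apply σ_{pid = x2}; surviving tuples: {(x2, 3000, k2, 4, 2940), (x2, 3000, k2, 8, 2940), (x2, 3000, p3, 3, 2940), (x2, 3000, rd, 2, 2940), (x2, 3610, k2, 4, 2940), (x2, 3610, k2, 8, 2940), (x2, 3610, p3, 3, 2940), (x2, 3610, rd, 2, 2940)}
π[salary, dept, pid]: project onto (salary, dept, pid) (5 duplicate(s) eliminated) → {(2940, k2, x2), (2940, p3, x2), (2940, rd, x2)}

{(2940, k2, x2), (2940, p3, x2), (2940, rd, x2)}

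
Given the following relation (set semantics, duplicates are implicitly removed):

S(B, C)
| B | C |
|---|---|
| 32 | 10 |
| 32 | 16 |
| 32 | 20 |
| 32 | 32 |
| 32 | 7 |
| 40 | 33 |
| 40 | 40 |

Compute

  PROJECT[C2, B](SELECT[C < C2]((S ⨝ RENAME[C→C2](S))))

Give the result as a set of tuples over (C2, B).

ρ[C→C2]: schema becomes (B, C2); tuples unchanged.
Natural join on B: {(32, 10, 10), (32, 10, 16), (32, 10, 20), (32, 10, 32), (32, 10, 7), (32, 16, 10), (32, 16, 16), (32, 16, 20), (32, 16, 32), (32, 16, 7), (32, 20, 10), (32, 20, 16), (32, 20, 20), (32, 20, 32), (32, 20, 7), (32, 32, 10), (32, 32, 16), (32, 32, 20), (32, 32, 32), (32, 32, 7), (32, 7, 10), (32, 7, 16), (32, 7, 20), (32, 7, 32), (32, 7, 7), (40, 33, 33), (40, 33, 40), (40, 40, 33), (40, 40, 40)}
σ[C < C2]: keep tuples satisfying C < C2 → {(32, 10, 16), (32, 10, 20), (32, 10, 32), (32, 16, 20), (32, 16, 32), (32, 20, 32), (32, 7, 10), (32, 7, 16), (32, 7, 20), (32, 7, 32), (40, 33, 40)}
Keep only column(s) C2, B (6 duplicate(s) eliminated): {(10, 32), (16, 32), (20, 32), (32, 32), (40, 40)}

{(10, 32), (16, 32), (20, 32), (32, 32), (40, 40)}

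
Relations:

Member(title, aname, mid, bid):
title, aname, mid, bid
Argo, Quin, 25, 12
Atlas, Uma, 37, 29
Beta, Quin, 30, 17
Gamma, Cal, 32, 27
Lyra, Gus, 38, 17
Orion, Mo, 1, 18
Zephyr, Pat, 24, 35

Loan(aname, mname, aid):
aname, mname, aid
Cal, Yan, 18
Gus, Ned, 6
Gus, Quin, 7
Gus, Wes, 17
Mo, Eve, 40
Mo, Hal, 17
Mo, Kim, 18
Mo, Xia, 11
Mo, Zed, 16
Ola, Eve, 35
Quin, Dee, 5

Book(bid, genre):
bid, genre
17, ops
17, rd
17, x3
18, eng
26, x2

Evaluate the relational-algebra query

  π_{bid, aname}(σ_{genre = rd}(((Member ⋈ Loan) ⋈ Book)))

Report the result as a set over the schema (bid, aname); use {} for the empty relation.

{(17, Gus), (17, Quin)}

Joining Member and Loan on aname yields {(Argo, Quin, 25, 12, Dee, 5), (Beta, Quin, 30, 17, Dee, 5), (Gamma, Cal, 32, 27, Yan, 18), (Lyra, Gus, 38, 17, Ned, 6), (Lyra, Gus, 38, 17, Quin, 7), (Lyra, Gus, 38, 17, Wes, 17), (Orion, Mo, 1, 18, Eve, 40), (Orion, Mo, 1, 18, Hal, 17), (Orion, Mo, 1, 18, Kim, 18), (Orion, Mo, 1, 18, Xia, 11), (Orion, Mo, 1, 18, Zed, 16)}.
Joining (Member ⋈ Loan) and Book on bid yields {(Beta, Quin, 30, 17, Dee, 5, ops), (Beta, Quin, 30, 17, Dee, 5, rd), (Beta, Quin, 30, 17, Dee, 5, x3), (Lyra, Gus, 38, 17, Ned, 6, ops), (Lyra, Gus, 38, 17, Ned, 6, rd), (Lyra, Gus, 38, 17, Ned, 6, x3), (Lyra, Gus, 38, 17, Quin, 7, ops), (Lyra, Gus, 38, 17, Quin, 7, rd), (Lyra, Gus, 38, 17, Quin, 7, x3), (Lyra, Gus, 38, 17, Wes, 17, ops), (Lyra, Gus, 38, 17, Wes, 17, rd), (Lyra, Gus, 38, 17, Wes, 17, x3), (Orion, Mo, 1, 18, Eve, 40, eng), (Orion, Mo, 1, 18, Hal, 17, eng), (Orion, Mo, 1, 18, Kim, 18, eng), (Orion, Mo, 1, 18, Xia, 11, eng), (Orion, Mo, 1, 18, Zed, 16, eng)}.
Apply σ_{genre = rd}; surviving tuples: {(Beta, Quin, 30, 17, Dee, 5, rd), (Lyra, Gus, 38, 17, Ned, 6, rd), (Lyra, Gus, 38, 17, Quin, 7, rd), (Lyra, Gus, 38, 17, Wes, 17, rd)}
π_{bid, aname} gives {(17, Gus), (17, Quin)} (2 duplicate(s) eliminated).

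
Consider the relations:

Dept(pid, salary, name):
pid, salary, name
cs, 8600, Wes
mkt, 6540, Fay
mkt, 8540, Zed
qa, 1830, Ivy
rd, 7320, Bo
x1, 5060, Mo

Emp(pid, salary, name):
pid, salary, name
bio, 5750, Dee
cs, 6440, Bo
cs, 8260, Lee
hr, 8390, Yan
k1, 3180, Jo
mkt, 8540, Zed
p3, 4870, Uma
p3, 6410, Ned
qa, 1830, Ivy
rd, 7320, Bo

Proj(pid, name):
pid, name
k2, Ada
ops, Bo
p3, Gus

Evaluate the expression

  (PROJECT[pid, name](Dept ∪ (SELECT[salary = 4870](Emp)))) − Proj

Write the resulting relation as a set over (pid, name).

Filtering on salary = 4870 leaves {(p3, 4870, Uma)}.
Taking the union: {(cs, 8600, Wes), (mkt, 6540, Fay), (mkt, 8540, Zed), (p3, 4870, Uma), (qa, 1830, Ivy), (rd, 7320, Bo), (x1, 5060, Mo)}
Projecting to pid, name: {(cs, Wes), (mkt, Fay), (mkt, Zed), (p3, Uma), (qa, Ivy), (rd, Bo), (x1, Mo)}
Taking the difference: {(cs, Wes), (mkt, Fay), (mkt, Zed), (p3, Uma), (qa, Ivy), (rd, Bo), (x1, Mo)}

{(cs, Wes), (mkt, Fay), (mkt, Zed), (p3, Uma), (qa, Ivy), (rd, Bo), (x1, Mo)}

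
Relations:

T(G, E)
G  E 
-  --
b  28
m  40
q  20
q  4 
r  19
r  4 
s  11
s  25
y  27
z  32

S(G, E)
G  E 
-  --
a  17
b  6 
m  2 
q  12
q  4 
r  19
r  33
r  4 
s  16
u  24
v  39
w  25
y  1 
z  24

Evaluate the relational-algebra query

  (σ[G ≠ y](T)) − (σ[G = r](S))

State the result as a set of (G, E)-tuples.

{(b, 28), (m, 40), (q, 20), (q, 4), (s, 11), (s, 25), (z, 32)}

Apply σ_{G ≠ y}; surviving tuples: {(b, 28), (m, 40), (q, 20), (q, 4), (r, 19), (r, 4), (s, 11), (s, 25), (z, 32)}
Apply σ_{G = r}; surviving tuples: {(r, 19), (r, 33), (r, 4)}
Set difference of the two operands is {(b, 28), (m, 40), (q, 20), (q, 4), (s, 11), (s, 25), (z, 32)}.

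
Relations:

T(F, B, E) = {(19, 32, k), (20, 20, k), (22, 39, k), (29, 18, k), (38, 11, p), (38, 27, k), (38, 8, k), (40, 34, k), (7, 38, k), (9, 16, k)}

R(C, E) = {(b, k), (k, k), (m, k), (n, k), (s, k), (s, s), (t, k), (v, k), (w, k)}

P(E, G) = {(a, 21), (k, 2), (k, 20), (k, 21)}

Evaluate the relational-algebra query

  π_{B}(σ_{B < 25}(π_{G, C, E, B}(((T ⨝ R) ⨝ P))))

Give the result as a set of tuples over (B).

{16, 18, 20, 8}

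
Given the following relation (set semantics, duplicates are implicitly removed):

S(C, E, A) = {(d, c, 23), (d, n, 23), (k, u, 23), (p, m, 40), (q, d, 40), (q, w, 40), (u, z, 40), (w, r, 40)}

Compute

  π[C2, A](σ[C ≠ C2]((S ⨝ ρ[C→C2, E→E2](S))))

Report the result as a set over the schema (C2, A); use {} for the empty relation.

{(d, 23), (k, 23), (p, 40), (q, 40), (u, 40), (w, 40)}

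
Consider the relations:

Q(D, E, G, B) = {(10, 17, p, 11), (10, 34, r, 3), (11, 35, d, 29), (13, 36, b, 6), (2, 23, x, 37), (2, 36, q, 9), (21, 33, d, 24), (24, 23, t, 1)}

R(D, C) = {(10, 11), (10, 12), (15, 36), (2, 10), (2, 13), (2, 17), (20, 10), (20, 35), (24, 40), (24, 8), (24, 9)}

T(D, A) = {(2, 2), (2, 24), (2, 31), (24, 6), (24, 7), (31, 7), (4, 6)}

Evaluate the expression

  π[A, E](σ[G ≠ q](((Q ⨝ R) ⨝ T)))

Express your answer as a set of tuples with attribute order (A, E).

{(2, 23), (24, 23), (31, 23), (6, 23), (7, 23)}

Q ⋈ R (natural join on D): {(10, 17, p, 11, 11), (10, 17, p, 11, 12), (10, 34, r, 3, 11), (10, 34, r, 3, 12), (2, 23, x, 37, 10), (2, 23, x, 37, 13), (2, 23, x, 37, 17), (2, 36, q, 9, 10), (2, 36, q, 9, 13), (2, 36, q, 9, 17), (24, 23, t, 1, 40), (24, 23, t, 1, 8), (24, 23, t, 1, 9)}
(Q ⨝ R) ⋈ T (natural join on D): {(2, 23, x, 37, 10, 2), (2, 23, x, 37, 10, 24), (2, 23, x, 37, 10, 31), (2, 23, x, 37, 13, 2), (2, 23, x, 37, 13, 24), (2, 23, x, 37, 13, 31), (2, 23, x, 37, 17, 2), (2, 23, x, 37, 17, 24), (2, 23, x, 37, 17, 31), (2, 36, q, 9, 10, 2), (2, 36, q, 9, 10, 24), (2, 36, q, 9, 10, 31), (2, 36, q, 9, 13, 2), (2, 36, q, 9, 13, 24), (2, 36, q, 9, 13, 31), (2, 36, q, 9, 17, 2), (2, 36, q, 9, 17, 24), (2, 36, q, 9, 17, 31), (24, 23, t, 1, 40, 6), (24, 23, t, 1, 40, 7), (24, 23, t, 1, 8, 6), (24, 23, t, 1, 8, 7), (24, 23, t, 1, 9, 6), (24, 23, t, 1, 9, 7)}
Selection G ≠ q: {(2, 23, x, 37, 10, 2), (2, 23, x, 37, 10, 24), (2, 23, x, 37, 10, 31), (2, 23, x, 37, 13, 2), (2, 23, x, 37, 13, 24), (2, 23, x, 37, 13, 31), (2, 23, x, 37, 17, 2), (2, 23, x, 37, 17, 24), (2, 23, x, 37, 17, 31), (24, 23, t, 1, 40, 6), (24, 23, t, 1, 40, 7), (24, 23, t, 1, 8, 6), (24, 23, t, 1, 8, 7), (24, 23, t, 1, 9, 6), (24, 23, t, 1, 9, 7)}
Keep only column(s) A, E (10 duplicate(s) eliminated): {(2, 23), (24, 23), (31, 23), (6, 23), (7, 23)}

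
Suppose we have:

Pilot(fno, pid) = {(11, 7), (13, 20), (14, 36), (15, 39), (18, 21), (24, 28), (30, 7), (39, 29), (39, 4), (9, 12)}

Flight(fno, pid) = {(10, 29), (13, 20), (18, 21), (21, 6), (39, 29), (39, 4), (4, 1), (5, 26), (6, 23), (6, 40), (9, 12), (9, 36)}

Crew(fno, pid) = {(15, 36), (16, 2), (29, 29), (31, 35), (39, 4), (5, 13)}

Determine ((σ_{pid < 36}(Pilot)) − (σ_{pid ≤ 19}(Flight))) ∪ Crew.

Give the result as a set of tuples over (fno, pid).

Apply σ_{pid < 36}; surviving tuples: {(11, 7), (13, 20), (18, 21), (24, 28), (30, 7), (39, 29), (39, 4), (9, 12)}
Apply σ_{pid ≤ 19}; surviving tuples: {(21, 6), (39, 4), (4, 1), (9, 12)}
Difference: {(11, 7), (13, 20), (18, 21), (24, 28), (30, 7), (39, 29), (39, 4), (9, 12)} with {(21, 6), (39, 4), (4, 1), (9, 12)} → {(11, 7), (13, 20), (18, 21), (24, 28), (30, 7), (39, 29)}
Union: {(11, 7), (13, 20), (18, 21), (24, 28), (30, 7), (39, 29)} with {(15, 36), (16, 2), (29, 29), (31, 35), (39, 4), (5, 13)} → {(11, 7), (13, 20), (15, 36), (16, 2), (18, 21), (24, 28), (29, 29), (30, 7), (31, 35), (39, 29), (39, 4), (5, 13)}

{(11, 7), (13, 20), (15, 36), (16, 2), (18, 21), (24, 28), (29, 29), (30, 7), (31, 35), (39, 29), (39, 4), (5, 13)}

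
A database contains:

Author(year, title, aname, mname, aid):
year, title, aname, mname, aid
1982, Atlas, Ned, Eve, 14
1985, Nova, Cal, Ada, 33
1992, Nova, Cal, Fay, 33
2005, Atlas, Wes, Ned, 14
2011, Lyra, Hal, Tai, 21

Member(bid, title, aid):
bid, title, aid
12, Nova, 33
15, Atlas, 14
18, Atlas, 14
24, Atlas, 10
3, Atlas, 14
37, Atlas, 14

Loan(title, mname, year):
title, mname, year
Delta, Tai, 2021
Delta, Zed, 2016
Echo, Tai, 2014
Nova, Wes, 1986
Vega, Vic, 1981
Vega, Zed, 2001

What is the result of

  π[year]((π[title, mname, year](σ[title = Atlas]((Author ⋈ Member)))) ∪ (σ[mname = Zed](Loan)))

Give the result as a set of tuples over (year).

{1982, 2001, 2005, 2016}

Author ⋈ Member (natural join on title, aid): {(1982, Atlas, Ned, Eve, 14, 15), (1982, Atlas, Ned, Eve, 14, 18), (1982, Atlas, Ned, Eve, 14, 3), (1982, Atlas, Ned, Eve, 14, 37), (1985, Nova, Cal, Ada, 33, 12), (1992, Nova, Cal, Fay, 33, 12), (2005, Atlas, Wes, Ned, 14, 15), (2005, Atlas, Wes, Ned, 14, 18), (2005, Atlas, Wes, Ned, 14, 3), (2005, Atlas, Wes, Ned, 14, 37)}
Apply σ_{title = Atlas}; surviving tuples: {(1982, Atlas, Ned, Eve, 14, 15), (1982, Atlas, Ned, Eve, 14, 18), (1982, Atlas, Ned, Eve, 14, 3), (1982, Atlas, Ned, Eve, 14, 37), (2005, Atlas, Wes, Ned, 14, 15), (2005, Atlas, Wes, Ned, 14, 18), (2005, Atlas, Wes, Ned, 14, 3), (2005, Atlas, Wes, Ned, 14, 37)}
π[title, mname, year]: project onto (title, mname, year) (6 duplicate(s) eliminated) → {(Atlas, Eve, 1982), (Atlas, Ned, 2005)}
Apply σ_{mname = Zed}; surviving tuples: {(Delta, Zed, 2016), (Vega, Zed, 2001)}
Union: {(Atlas, Eve, 1982), (Atlas, Ned, 2005)} with {(Delta, Zed, 2016), (Vega, Zed, 2001)} → {(Atlas, Eve, 1982), (Atlas, Ned, 2005), (Delta, Zed, 2016), (Vega, Zed, 2001)}
π[year]: project onto (year) → {1982, 2001, 2005, 2016}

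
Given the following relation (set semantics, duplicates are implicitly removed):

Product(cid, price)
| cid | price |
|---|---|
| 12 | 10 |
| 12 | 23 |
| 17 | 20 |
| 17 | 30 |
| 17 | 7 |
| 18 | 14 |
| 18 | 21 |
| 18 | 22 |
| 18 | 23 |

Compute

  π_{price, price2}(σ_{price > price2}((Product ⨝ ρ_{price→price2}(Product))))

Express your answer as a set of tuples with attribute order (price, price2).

{(20, 7), (21, 14), (22, 14), (22, 21), (23, 10), (23, 14), (23, 21), (23, 22), (30, 20), (30, 7)}

ρ[price→price2]: schema becomes (cid, price2); tuples unchanged.
Product ⋈ ρ_{price→price2}(Product) (natural join on cid): {(12, 10, 10), (12, 10, 23), (12, 23, 10), (12, 23, 23), (17, 20, 20), (17, 20, 30), (17, 20, 7), (17, 30, 20), (17, 30, 30), (17, 30, 7), (17, 7, 20), (17, 7, 30), (17, 7, 7), (18, 14, 14), (18, 14, 21), (18, 14, 22), (18, 14, 23), (18, 21, 14), (18, 21, 21), (18, 21, 22), (18, 21, 23), (18, 22, 14), (18, 22, 21), (18, 22, 22), (18, 22, 23), (18, 23, 14), (18, 23, 21), (18, 23, 22), (18, 23, 23)}
Filtering on price > price2 leaves {(12, 23, 10), (17, 20, 7), (17, 30, 20), (17, 30, 7), (18, 21, 14), (18, 22, 14), (18, 22, 21), (18, 23, 14), (18, 23, 21), (18, 23, 22)}.
Projecting to price, price2: {(20, 7), (21, 14), (22, 14), (22, 21), (23, 10), (23, 14), (23, 21), (23, 22), (30, 20), (30, 7)}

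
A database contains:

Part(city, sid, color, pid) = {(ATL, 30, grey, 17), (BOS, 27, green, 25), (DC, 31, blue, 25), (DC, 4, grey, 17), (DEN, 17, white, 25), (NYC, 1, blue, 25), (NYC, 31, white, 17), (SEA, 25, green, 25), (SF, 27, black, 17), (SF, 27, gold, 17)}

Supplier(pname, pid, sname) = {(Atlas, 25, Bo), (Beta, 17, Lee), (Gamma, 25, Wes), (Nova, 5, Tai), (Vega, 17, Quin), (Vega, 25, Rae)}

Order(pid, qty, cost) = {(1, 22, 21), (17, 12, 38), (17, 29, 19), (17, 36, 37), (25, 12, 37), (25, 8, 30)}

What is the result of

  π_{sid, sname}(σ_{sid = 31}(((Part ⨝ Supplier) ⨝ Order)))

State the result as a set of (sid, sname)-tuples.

Natural join on pid: {(ATL, 30, grey, 17, Beta, Lee), (ATL, 30, grey, 17, Vega, Quin), (BOS, 27, green, 25, Atlas, Bo), (BOS, 27, green, 25, Gamma, Wes), (BOS, 27, green, 25, Vega, Rae), (DC, 31, blue, 25, Atlas, Bo), (DC, 31, blue, 25, Gamma, Wes), (DC, 31, blue, 25, Vega, Rae), (DC, 4, grey, 17, Beta, Lee), (DC, 4, grey, 17, Vega, Quin), (DEN, 17, white, 25, Atlas, Bo), (DEN, 17, white, 25, Gamma, Wes), (DEN, 17, white, 25, Vega, Rae), (NYC, 1, blue, 25, Atlas, Bo), (NYC, 1, blue, 25, Gamma, Wes), (NYC, 1, blue, 25, Vega, Rae), (NYC, 31, white, 17, Beta, Lee), (NYC, 31, white, 17, Vega, Quin), (SEA, 25, green, 25, Atlas, Bo), (SEA, 25, green, 25, Gamma, Wes), (SEA, 25, green, 25, Vega, Rae), (SF, 27, black, 17, Beta, Lee), (SF, 27, black, 17, Vega, Quin), (SF, 27, gold, 17, Beta, Lee), (SF, 27, gold, 17, Vega, Quin)}
Natural join on pid: {(ATL, 30, grey, 17, Beta, Lee, 12, 38), (ATL, 30, grey, 17, Beta, Lee, 29, 19), (ATL, 30, grey, 17, Beta, Lee, 36, 37), (ATL, 30, grey, 17, Vega, Quin, 12, 38), (ATL, 30, grey, 17, Vega, Quin, 29, 19), (ATL, 30, grey, 17, Vega, Quin, 36, 37), (BOS, 27, green, 25, Atlas, Bo, 12, 37), (BOS, 27, green, 25, Atlas, Bo, 8, 30), (BOS, 27, green, 25, Gamma, Wes, 12, 37), (BOS, 27, green, 25, Gamma, Wes, 8, 30), (BOS, 27, green, 25, Vega, Rae, 12, 37), (BOS, 27, green, 25, Vega, Rae, 8, 30), (DC, 31, blue, 25, Atlas, Bo, 12, 37), (DC, 31, blue, 25, Atlas, Bo, 8, 30), (DC, 31, blue, 25, Gamma, Wes, 12, 37), (DC, 31, blue, 25, Gamma, Wes, 8, 30), (DC, 31, blue, 25, Vega, Rae, 12, 37), (DC, 31, blue, 25, Vega, Rae, 8, 30), (DC, 4, grey, 17, Beta, Lee, 12, 38), (DC, 4, grey, 17, Beta, Lee, 29, 19), (DC, 4, grey, 17, Beta, Lee, 36, 37), (DC, 4, grey, 17, Vega, Quin, 12, 38), (DC, 4, grey, 17, Vega, Quin, 29, 19), (DC, 4, grey, 17, Vega, Quin, 36, 37), (DEN, 17, white, 25, Atlas, Bo, 12, 37), (DEN, 17, white, 25, Atlas, Bo, 8, 30), (DEN, 17, white, 25, Gamma, Wes, 12, 37), (DEN, 17, white, 25, Gamma, Wes, 8, 30), (DEN, 17, white, 25, Vega, Rae, 12, 37), (DEN, 17, white, 25, Vega, Rae, 8, 30), (NYC, 1, blue, 25, Atlas, Bo, 12, 37), (NYC, 1, blue, 25, Atlas, Bo, 8, 30), (NYC, 1, blue, 25, Gamma, Wes, 12, 37), (NYC, 1, blue, 25, Gamma, Wes, 8, 30), (NYC, 1, blue, 25, Vega, Rae, 12, 37), (NYC, 1, blue, 25, Vega, Rae, 8, 30), (NYC, 31, white, 17, Beta, Lee, 12, 38), (NYC, 31, white, 17, Beta, Lee, 29, 19), (NYC, 31, white, 17, Beta, Lee, 36, 37), (NYC, 31, white, 17, Vega, Quin, 12, 38), (NYC, 31, white, 17, Vega, Quin, 29, 19), (NYC, 31, white, 17, Vega, Quin, 36, 37), (SEA, 25, green, 25, Atlas, Bo, 12, 37), (SEA, 25, green, 25, Atlas, Bo, 8, 30), (SEA, 25, green, 25, Gamma, Wes, 12, 37), (SEA, 25, green, 25, Gamma, Wes, 8, 30), (SEA, 25, green, 25, Vega, Rae, 12, 37), (SEA, 25, green, 25, Vega, Rae, 8, 30), (SF, 27, black, 17, Beta, Lee, 12, 38), (SF, 27, black, 17, Beta, Lee, 29, 19), (SF, 27, black, 17, Beta, Lee, 36, 37), (SF, 27, black, 17, Vega, Quin, 12, 38), (SF, 27, black, 17, Vega, Quin, 29, 19), (SF, 27, black, 17, Vega, Quin, 36, 37), (SF, 27, gold, 17, Beta, Lee, 12, 38), (SF, 27, gold, 17, Beta, Lee, 29, 19), (SF, 27, gold, 17, Beta, Lee, 36, 37), (SF, 27, gold, 17, Vega, Quin, 12, 38), (SF, 27, gold, 17, Vega, Quin, 29, 19), (SF, 27, gold, 17, Vega, Quin, 36, 37)}
σ[sid = 31]: keep tuples satisfying sid = 31 → {(DC, 31, blue, 25, Atlas, Bo, 12, 37), (DC, 31, blue, 25, Atlas, Bo, 8, 30), (DC, 31, blue, 25, Gamma, Wes, 12, 37), (DC, 31, blue, 25, Gamma, Wes, 8, 30), (DC, 31, blue, 25, Vega, Rae, 12, 37), (DC, 31, blue, 25, Vega, Rae, 8, 30), (NYC, 31, white, 17, Beta, Lee, 12, 38), (NYC, 31, white, 17, Beta, Lee, 29, 19), (NYC, 31, white, 17, Beta, Lee, 36, 37), (NYC, 31, white, 17, Vega, Quin, 12, 38), (NYC, 31, white, 17, Vega, Quin, 29, 19), (NYC, 31, white, 17, Vega, Quin, 36, 37)}
π[sid, sname]: project onto (sid, sname) (7 duplicate(s) eliminated) → {(31, Bo), (31, Lee), (31, Quin), (31, Rae), (31, Wes)}

{(31, Bo), (31, Lee), (31, Quin), (31, Rae), (31, Wes)}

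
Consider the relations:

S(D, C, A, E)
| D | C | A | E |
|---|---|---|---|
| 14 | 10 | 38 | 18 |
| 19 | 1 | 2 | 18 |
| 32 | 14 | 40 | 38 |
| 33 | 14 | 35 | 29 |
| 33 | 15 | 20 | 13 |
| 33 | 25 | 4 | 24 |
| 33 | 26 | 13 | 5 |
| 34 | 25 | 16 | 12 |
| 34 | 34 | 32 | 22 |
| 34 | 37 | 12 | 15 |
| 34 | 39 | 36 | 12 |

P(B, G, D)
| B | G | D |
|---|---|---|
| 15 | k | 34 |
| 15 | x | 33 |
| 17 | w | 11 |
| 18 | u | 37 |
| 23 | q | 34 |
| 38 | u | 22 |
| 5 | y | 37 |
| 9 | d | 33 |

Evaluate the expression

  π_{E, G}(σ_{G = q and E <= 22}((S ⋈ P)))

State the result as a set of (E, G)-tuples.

{(12, q), (15, q), (22, q)}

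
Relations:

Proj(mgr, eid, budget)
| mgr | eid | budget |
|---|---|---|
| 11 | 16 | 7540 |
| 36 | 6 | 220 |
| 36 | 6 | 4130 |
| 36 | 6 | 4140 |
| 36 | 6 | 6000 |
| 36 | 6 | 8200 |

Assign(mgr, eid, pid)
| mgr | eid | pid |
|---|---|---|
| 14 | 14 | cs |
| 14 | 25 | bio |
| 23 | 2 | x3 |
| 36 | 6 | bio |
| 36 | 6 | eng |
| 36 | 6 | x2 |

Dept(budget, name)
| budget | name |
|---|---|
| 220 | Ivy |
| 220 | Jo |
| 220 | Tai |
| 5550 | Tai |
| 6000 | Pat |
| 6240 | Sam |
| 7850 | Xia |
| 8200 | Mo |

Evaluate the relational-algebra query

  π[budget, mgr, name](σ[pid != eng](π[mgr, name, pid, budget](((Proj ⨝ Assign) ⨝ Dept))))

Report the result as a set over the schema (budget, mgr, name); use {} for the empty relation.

Natural join on mgr, eid: {(36, 6, 220, bio), (36, 6, 220, eng), (36, 6, 220, x2), (36, 6, 4130, bio), (36, 6, 4130, eng), (36, 6, 4130, x2), (36, 6, 4140, bio), (36, 6, 4140, eng), (36, 6, 4140, x2), (36, 6, 6000, bio), (36, 6, 6000, eng), (36, 6, 6000, x2), (36, 6, 8200, bio), (36, 6, 8200, eng), (36, 6, 8200, x2)}
Natural join on budget: {(36, 6, 220, bio, Ivy), (36, 6, 220, bio, Jo), (36, 6, 220, bio, Tai), (36, 6, 220, eng, Ivy), (36, 6, 220, eng, Jo), (36, 6, 220, eng, Tai), (36, 6, 220, x2, Ivy), (36, 6, 220, x2, Jo), (36, 6, 220, x2, Tai), (36, 6, 6000, bio, Pat), (36, 6, 6000, eng, Pat), (36, 6, 6000, x2, Pat), (36, 6, 8200, bio, Mo), (36, 6, 8200, eng, Mo), (36, 6, 8200, x2, Mo)}
Projecting to mgr, name, pid, budget: {(36, Ivy, bio, 220), (36, Ivy, eng, 220), (36, Ivy, x2, 220), (36, Jo, bio, 220), (36, Jo, eng, 220), (36, Jo, x2, 220), (36, Mo, bio, 8200), (36, Mo, eng, 8200), (36, Mo, x2, 8200), (36, Pat, bio, 6000), (36, Pat, eng, 6000), (36, Pat, x2, 6000), (36, Tai, bio, 220), (36, Tai, eng, 220), (36, Tai, x2, 220)}
Apply σ_{pid != eng}; surviving tuples: {(36, Ivy, bio, 220), (36, Ivy, x2, 220), (36, Jo, bio, 220), (36, Jo, x2, 220), (36, Mo, bio, 8200), (36, Mo, x2, 8200), (36, Pat, bio, 6000), (36, Pat, x2, 6000), (36, Tai, bio, 220), (36, Tai, x2, 220)}
Projecting to budget, mgr, name (5 duplicate(s) eliminated): {(220, 36, Ivy), (220, 36, Jo), (220, 36, Tai), (6000, 36, Pat), (8200, 36, Mo)}

{(220, 36, Ivy), (220, 36, Jo), (220, 36, Tai), (6000, 36, Pat), (8200, 36, Mo)}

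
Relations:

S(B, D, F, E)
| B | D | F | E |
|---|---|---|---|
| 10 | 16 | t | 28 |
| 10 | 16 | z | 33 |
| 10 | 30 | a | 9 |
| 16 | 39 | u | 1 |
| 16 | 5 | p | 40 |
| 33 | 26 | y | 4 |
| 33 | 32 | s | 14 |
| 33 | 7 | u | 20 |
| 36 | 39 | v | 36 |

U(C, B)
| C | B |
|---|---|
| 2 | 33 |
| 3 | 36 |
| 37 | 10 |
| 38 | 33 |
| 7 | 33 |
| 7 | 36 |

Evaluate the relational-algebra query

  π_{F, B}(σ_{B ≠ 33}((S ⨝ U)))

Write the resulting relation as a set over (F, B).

{(a, 10), (t, 10), (v, 36), (z, 10)}

Natural join on B: {(10, 16, t, 28, 37), (10, 16, z, 33, 37), (10, 30, a, 9, 37), (33, 26, y, 4, 2), (33, 26, y, 4, 38), (33, 26, y, 4, 7), (33, 32, s, 14, 2), (33, 32, s, 14, 38), (33, 32, s, 14, 7), (33, 7, u, 20, 2), (33, 7, u, 20, 38), (33, 7, u, 20, 7), (36, 39, v, 36, 3), (36, 39, v, 36, 7)}
σ[B ≠ 33]: keep tuples satisfying B ≠ 33 → {(10, 16, t, 28, 37), (10, 16, z, 33, 37), (10, 30, a, 9, 37), (36, 39, v, 36, 3), (36, 39, v, 36, 7)}
π[F, B]: project onto (F, B) (1 duplicate(s) eliminated) → {(a, 10), (t, 10), (v, 36), (z, 10)}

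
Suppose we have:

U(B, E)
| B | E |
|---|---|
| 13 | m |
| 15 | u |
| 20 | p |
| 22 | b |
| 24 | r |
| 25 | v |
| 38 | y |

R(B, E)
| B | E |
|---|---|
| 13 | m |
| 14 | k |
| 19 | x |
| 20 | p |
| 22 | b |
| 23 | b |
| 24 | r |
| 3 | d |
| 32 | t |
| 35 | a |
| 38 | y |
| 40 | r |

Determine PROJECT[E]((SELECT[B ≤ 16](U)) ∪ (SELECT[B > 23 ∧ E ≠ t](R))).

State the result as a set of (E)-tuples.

{a, m, r, u, y}

Filtering on B ≤ 16 leaves {(13, m), (15, u)}.
Filtering on B > 23 ∧ E ≠ t leaves {(24, r), (35, a), (38, y), (40, r)}.
Taking the union: {(13, m), (15, u), (24, r), (35, a), (38, y), (40, r)}
Projecting to E (1 duplicate(s) eliminated): {a, m, r, u, y}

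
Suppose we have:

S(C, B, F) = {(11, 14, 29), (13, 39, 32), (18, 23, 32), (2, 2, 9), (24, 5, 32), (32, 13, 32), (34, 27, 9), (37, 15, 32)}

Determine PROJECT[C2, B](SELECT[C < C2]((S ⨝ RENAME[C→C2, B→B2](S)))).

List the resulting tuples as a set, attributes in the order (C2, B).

{(18, 39), (24, 23), (24, 39), (32, 23), (32, 39), (32, 5), (34, 2), (37, 13), (37, 23), (37, 39), (37, 5)}

ρ[C→C2, B→B2]: schema becomes (C2, B2, F); tuples unchanged.
Natural join on F: {(11, 14, 29, 11, 14), (13, 39, 32, 13, 39), (13, 39, 32, 18, 23), (13, 39, 32, 24, 5), (13, 39, 32, 32, 13), (13, 39, 32, 37, 15), (18, 23, 32, 13, 39), (18, 23, 32, 18, 23), (18, 23, 32, 24, 5), (18, 23, 32, 32, 13), (18, 23, 32, 37, 15), (2, 2, 9, 2, 2), (2, 2, 9, 34, 27), (24, 5, 32, 13, 39), (24, 5, 32, 18, 23), (24, 5, 32, 24, 5), (24, 5, 32, 32, 13), (24, 5, 32, 37, 15), (32, 13, 32, 13, 39), (32, 13, 32, 18, 23), (32, 13, 32, 24, 5), (32, 13, 32, 32, 13), (32, 13, 32, 37, 15), (34, 27, 9, 2, 2), (34, 27, 9, 34, 27), (37, 15, 32, 13, 39), (37, 15, 32, 18, 23), (37, 15, 32, 24, 5), (37, 15, 32, 32, 13), (37, 15, 32, 37, 15)}
Apply σ_{C < C2}; surviving tuples: {(13, 39, 32, 18, 23), (13, 39, 32, 24, 5), (13, 39, 32, 32, 13), (13, 39, 32, 37, 15), (18, 23, 32, 24, 5), (18, 23, 32, 32, 13), (18, 23, 32, 37, 15), (2, 2, 9, 34, 27), (24, 5, 32, 32, 13), (24, 5, 32, 37, 15), (32, 13, 32, 37, 15)}
Projecting to C2, B: {(18, 39), (24, 23), (24, 39), (32, 23), (32, 39), (32, 5), (34, 2), (37, 13), (37, 23), (37, 39), (37, 5)}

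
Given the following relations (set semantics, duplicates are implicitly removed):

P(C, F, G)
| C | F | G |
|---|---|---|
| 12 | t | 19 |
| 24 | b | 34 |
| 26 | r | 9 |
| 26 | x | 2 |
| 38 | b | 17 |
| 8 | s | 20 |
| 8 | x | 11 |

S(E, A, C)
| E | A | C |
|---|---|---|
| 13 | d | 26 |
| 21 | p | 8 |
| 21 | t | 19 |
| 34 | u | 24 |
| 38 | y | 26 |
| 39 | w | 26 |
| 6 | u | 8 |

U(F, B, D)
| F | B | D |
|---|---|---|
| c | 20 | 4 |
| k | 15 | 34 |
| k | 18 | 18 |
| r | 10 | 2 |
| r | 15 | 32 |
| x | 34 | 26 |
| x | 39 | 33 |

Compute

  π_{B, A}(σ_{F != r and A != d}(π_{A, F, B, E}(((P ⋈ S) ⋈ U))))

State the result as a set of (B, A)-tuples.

{(34, p), (34, u), (34, w), (34, y), (39, p), (39, u), (39, w), (39, y)}

Joining P and S on C yields {(24, b, 34, 34, u), (26, r, 9, 13, d), (26, r, 9, 38, y), (26, r, 9, 39, w), (26, x, 2, 13, d), (26, x, 2, 38, y), (26, x, 2, 39, w), (8, s, 20, 21, p), (8, s, 20, 6, u), (8, x, 11, 21, p), (8, x, 11, 6, u)}.
Joining (P ⋈ S) and U on F yields {(26, r, 9, 13, d, 10, 2), (26, r, 9, 13, d, 15, 32), (26, r, 9, 38, y, 10, 2), (26, r, 9, 38, y, 15, 32), (26, r, 9, 39, w, 10, 2), (26, r, 9, 39, w, 15, 32), (26, x, 2, 13, d, 34, 26), (26, x, 2, 13, d, 39, 33), (26, x, 2, 38, y, 34, 26), (26, x, 2, 38, y, 39, 33), (26, x, 2, 39, w, 34, 26), (26, x, 2, 39, w, 39, 33), (8, x, 11, 21, p, 34, 26), (8, x, 11, 21, p, 39, 33), (8, x, 11, 6, u, 34, 26), (8, x, 11, 6, u, 39, 33)}.
π[A, F, B, E]: project onto (A, F, B, E) → {(d, r, 10, 13), (d, r, 15, 13), (d, x, 34, 13), (d, x, 39, 13), (p, x, 34, 21), (p, x, 39, 21), (u, x, 34, 6), (u, x, 39, 6), (w, r, 10, 39), (w, r, 15, 39), (w, x, 34, 39), (w, x, 39, 39), (y, r, 10, 38), (y, r, 15, 38), (y, x, 34, 38), (y, x, 39, 38)}
Selection F != r and A != d: {(p, x, 34, 21), (p, x, 39, 21), (u, x, 34, 6), (u, x, 39, 6), (w, x, 34, 39), (w, x, 39, 39), (y, x, 34, 38), (y, x, 39, 38)}
π[B, A]: project onto (B, A) → {(34, p), (34, u), (34, w), (34, y), (39, p), (39, u), (39, w), (39, y)}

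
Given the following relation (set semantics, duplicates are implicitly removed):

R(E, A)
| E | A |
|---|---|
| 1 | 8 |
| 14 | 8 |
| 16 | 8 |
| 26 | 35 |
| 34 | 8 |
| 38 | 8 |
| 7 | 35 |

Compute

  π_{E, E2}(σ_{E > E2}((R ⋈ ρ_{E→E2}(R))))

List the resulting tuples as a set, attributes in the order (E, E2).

{(14, 1), (16, 1), (16, 14), (26, 7), (34, 1), (34, 14), (34, 16), (38, 1), (38, 14), (38, 16), (38, 34)}

ρ[E→E2]: schema becomes (E2, A); tuples unchanged.
Joining R and ρ_{E→E2}(R) on A yields {(1, 8, 1), (1, 8, 14), (1, 8, 16), (1, 8, 34), (1, 8, 38), (14, 8, 1), (14, 8, 14), (14, 8, 16), (14, 8, 34), (14, 8, 38), (16, 8, 1), (16, 8, 14), (16, 8, 16), (16, 8, 34), (16, 8, 38), (26, 35, 26), (26, 35, 7), (34, 8, 1), (34, 8, 14), (34, 8, 16), (34, 8, 34), (34, 8, 38), (38, 8, 1), (38, 8, 14), (38, 8, 16), (38, 8, 34), (38, 8, 38), (7, 35, 26), (7, 35, 7)}.
Selection E > E2: {(14, 8, 1), (16, 8, 1), (16, 8, 14), (26, 35, 7), (34, 8, 1), (34, 8, 14), (34, 8, 16), (38, 8, 1), (38, 8, 14), (38, 8, 16), (38, 8, 34)}
Keep only column(s) E, E2: {(14, 1), (16, 1), (16, 14), (26, 7), (34, 1), (34, 14), (34, 16), (38, 1), (38, 14), (38, 16), (38, 34)}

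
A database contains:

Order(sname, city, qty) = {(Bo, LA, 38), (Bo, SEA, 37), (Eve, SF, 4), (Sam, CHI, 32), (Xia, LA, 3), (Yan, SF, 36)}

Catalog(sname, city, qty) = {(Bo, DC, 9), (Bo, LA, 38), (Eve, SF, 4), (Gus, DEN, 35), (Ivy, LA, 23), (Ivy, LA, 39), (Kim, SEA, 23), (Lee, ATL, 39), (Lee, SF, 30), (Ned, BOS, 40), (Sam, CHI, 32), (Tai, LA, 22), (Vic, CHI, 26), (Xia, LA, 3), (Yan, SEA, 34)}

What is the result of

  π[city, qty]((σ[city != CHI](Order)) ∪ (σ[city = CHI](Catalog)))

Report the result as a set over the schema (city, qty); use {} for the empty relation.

Filtering on city != CHI leaves {(Bo, LA, 38), (Bo, SEA, 37), (Eve, SF, 4), (Xia, LA, 3), (Yan, SF, 36)}.
Filtering on city = CHI leaves {(Sam, CHI, 32), (Vic, CHI, 26)}.
Union: {(Bo, LA, 38), (Bo, SEA, 37), (Eve, SF, 4), (Xia, LA, 3), (Yan, SF, 36)} with {(Sam, CHI, 32), (Vic, CHI, 26)} → {(Bo, LA, 38), (Bo, SEA, 37), (Eve, SF, 4), (Sam, CHI, 32), (Vic, CHI, 26), (Xia, LA, 3), (Yan, SF, 36)}
π[city, qty]: project onto (city, qty) → {(CHI, 26), (CHI, 32), (LA, 3), (LA, 38), (SEA, 37), (SF, 36), (SF, 4)}

{(CHI, 26), (CHI, 32), (LA, 3), (LA, 38), (SEA, 37), (SF, 36), (SF, 4)}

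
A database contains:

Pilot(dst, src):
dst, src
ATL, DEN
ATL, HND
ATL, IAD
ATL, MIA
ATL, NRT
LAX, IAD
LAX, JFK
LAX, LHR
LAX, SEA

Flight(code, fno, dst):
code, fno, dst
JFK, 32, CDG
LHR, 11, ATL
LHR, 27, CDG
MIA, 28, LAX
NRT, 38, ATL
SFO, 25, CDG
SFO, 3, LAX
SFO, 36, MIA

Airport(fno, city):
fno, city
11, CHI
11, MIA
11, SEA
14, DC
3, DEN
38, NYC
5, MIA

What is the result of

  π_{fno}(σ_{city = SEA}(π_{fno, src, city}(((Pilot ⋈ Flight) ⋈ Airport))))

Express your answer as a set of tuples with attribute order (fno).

{11}

Pilot ⋈ Flight (natural join on dst): {(ATL, DEN, LHR, 11), (ATL, DEN, NRT, 38), (ATL, HND, LHR, 11), (ATL, HND, NRT, 38), (ATL, IAD, LHR, 11), (ATL, IAD, NRT, 38), (ATL, MIA, LHR, 11), (ATL, MIA, NRT, 38), (ATL, NRT, LHR, 11), (ATL, NRT, NRT, 38), (LAX, IAD, MIA, 28), (LAX, IAD, SFO, 3), (LAX, JFK, MIA, 28), (LAX, JFK, SFO, 3), (LAX, LHR, MIA, 28), (LAX, LHR, SFO, 3), (LAX, SEA, MIA, 28), (LAX, SEA, SFO, 3)}
(Pilot ⋈ Flight) ⋈ Airport (natural join on fno): {(ATL, DEN, LHR, 11, CHI), (ATL, DEN, LHR, 11, MIA), (ATL, DEN, LHR, 11, SEA), (ATL, DEN, NRT, 38, NYC), (ATL, HND, LHR, 11, CHI), (ATL, HND, LHR, 11, MIA), (ATL, HND, LHR, 11, SEA), (ATL, HND, NRT, 38, NYC), (ATL, IAD, LHR, 11, CHI), (ATL, IAD, LHR, 11, MIA), (ATL, IAD, LHR, 11, SEA), (ATL, IAD, NRT, 38, NYC), (ATL, MIA, LHR, 11, CHI), (ATL, MIA, LHR, 11, MIA), (ATL, MIA, LHR, 11, SEA), (ATL, MIA, NRT, 38, NYC), (ATL, NRT, LHR, 11, CHI), (ATL, NRT, LHR, 11, MIA), (ATL, NRT, LHR, 11, SEA), (ATL, NRT, NRT, 38, NYC), (LAX, IAD, SFO, 3, DEN), (LAX, JFK, SFO, 3, DEN), (LAX, LHR, SFO, 3, DEN), (LAX, SEA, SFO, 3, DEN)}
Projecting to fno, src, city: {(11, DEN, CHI), (11, DEN, MIA), (11, DEN, SEA), (11, HND, CHI), (11, HND, MIA), (11, HND, SEA), (11, IAD, CHI), (11, IAD, MIA), (11, IAD, SEA), (11, MIA, CHI), (11, MIA, MIA), (11, MIA, SEA), (11, NRT, CHI), (11, NRT, MIA), (11, NRT, SEA), (3, IAD, DEN), (3, JFK, DEN), (3, LHR, DEN), (3, SEA, DEN), (38, DEN, NYC), (38, HND, NYC), (38, IAD, NYC), (38, MIA, NYC), (38, NRT, NYC)}
σ[city = SEA]: keep tuples satisfying city = SEA → {(11, DEN, SEA), (11, HND, SEA), (11, IAD, SEA), (11, MIA, SEA), (11, NRT, SEA)}
Projecting to fno (4 duplicate(s) eliminated): {11}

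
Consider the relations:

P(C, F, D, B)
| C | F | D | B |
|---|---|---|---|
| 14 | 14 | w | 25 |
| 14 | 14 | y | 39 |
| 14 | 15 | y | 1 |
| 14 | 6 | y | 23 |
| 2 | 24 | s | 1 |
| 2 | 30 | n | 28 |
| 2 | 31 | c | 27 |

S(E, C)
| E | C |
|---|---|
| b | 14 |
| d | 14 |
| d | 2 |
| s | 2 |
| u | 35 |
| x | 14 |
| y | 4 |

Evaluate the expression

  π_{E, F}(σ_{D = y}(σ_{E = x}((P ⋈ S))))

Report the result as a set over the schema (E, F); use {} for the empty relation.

{(x, 14), (x, 15), (x, 6)}

Natural join on C: {(14, 14, w, 25, b), (14, 14, w, 25, d), (14, 14, w, 25, x), (14, 14, y, 39, b), (14, 14, y, 39, d), (14, 14, y, 39, x), (14, 15, y, 1, b), (14, 15, y, 1, d), (14, 15, y, 1, x), (14, 6, y, 23, b), (14, 6, y, 23, d), (14, 6, y, 23, x), (2, 24, s, 1, d), (2, 24, s, 1, s), (2, 30, n, 28, d), (2, 30, n, 28, s), (2, 31, c, 27, d), (2, 31, c, 27, s)}
Apply σ_{E = x}; surviving tuples: {(14, 14, w, 25, x), (14, 14, y, 39, x), (14, 15, y, 1, x), (14, 6, y, 23, x)}
Apply σ_{D = y}; surviving tuples: {(14, 14, y, 39, x), (14, 15, y, 1, x), (14, 6, y, 23, x)}
Projecting to E, F: {(x, 14), (x, 15), (x, 6)}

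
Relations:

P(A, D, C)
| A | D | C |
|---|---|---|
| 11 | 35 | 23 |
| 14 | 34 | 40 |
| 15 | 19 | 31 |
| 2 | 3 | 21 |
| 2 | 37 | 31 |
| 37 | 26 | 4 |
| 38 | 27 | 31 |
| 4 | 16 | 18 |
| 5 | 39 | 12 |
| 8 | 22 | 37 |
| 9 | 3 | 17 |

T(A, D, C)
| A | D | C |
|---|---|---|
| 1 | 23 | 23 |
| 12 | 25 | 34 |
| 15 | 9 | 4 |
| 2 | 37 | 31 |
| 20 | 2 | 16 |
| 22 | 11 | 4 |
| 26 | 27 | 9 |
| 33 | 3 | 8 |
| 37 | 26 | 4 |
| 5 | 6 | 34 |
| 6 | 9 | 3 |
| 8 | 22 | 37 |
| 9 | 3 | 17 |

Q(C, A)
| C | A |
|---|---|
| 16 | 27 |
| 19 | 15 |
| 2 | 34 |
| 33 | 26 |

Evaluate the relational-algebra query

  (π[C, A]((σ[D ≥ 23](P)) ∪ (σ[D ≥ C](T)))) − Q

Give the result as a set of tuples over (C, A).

Filtering on D ≥ 23 leaves {(11, 35, 23), (14, 34, 40), (2, 37, 31), (37, 26, 4), (38, 27, 31), (5, 39, 12)}.
Filtering on D ≥ C leaves {(1, 23, 23), (15, 9, 4), (2, 37, 31), (22, 11, 4), (26, 27, 9), (37, 26, 4), (6, 9, 3)}.
Taking the union: {(1, 23, 23), (11, 35, 23), (14, 34, 40), (15, 9, 4), (2, 37, 31), (22, 11, 4), (26, 27, 9), (37, 26, 4), (38, 27, 31), (5, 39, 12), (6, 9, 3)}
Projecting to C, A: {(12, 5), (23, 1), (23, 11), (3, 6), (31, 2), (31, 38), (4, 15), (4, 22), (4, 37), (40, 14), (9, 26)}
Taking the difference: {(12, 5), (23, 1), (23, 11), (3, 6), (31, 2), (31, 38), (4, 15), (4, 22), (4, 37), (40, 14), (9, 26)}

{(12, 5), (23, 1), (23, 11), (3, 6), (31, 2), (31, 38), (4, 15), (4, 22), (4, 37), (40, 14), (9, 26)}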